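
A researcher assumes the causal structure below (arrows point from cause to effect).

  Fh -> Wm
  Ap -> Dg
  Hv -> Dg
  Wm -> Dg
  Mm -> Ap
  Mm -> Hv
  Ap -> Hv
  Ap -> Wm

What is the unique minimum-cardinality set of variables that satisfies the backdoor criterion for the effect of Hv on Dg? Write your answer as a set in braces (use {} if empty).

{Ap}

Variables eligible for adjustment (non-descendants of Hv, excluding Hv and Dg): {Ap, Fh, Mm, Wm}.
Backdoor paths from Hv to Dg:
  P1: Hv <- Mm -> Ap -> Wm -> Dg
  P2: Hv <- Mm -> Ap -> Dg
  P3: Hv <- Ap -> Wm -> Dg
  P4: Hv <- Ap -> Dg
The empty set is not sufficient: P1 (Hv <- Mm -> Ap -> Wm -> Dg) has no collider blocking it and no conditioned non-collider, so it is open.
Try {Ap}:
  P1: blocked at chain node Ap ∈ conditioning set.
  P2: blocked at chain node Ap ∈ conditioning set.
  P3: blocked at fork node Ap ∈ conditioning set.
  P4: blocked at fork node Ap ∈ conditioning set.
{Ap} contains no descendant of Hv and blocks every backdoor path.
No other singleton works — e.g. {Mm} leaves P3 open — so {Ap} is the unique smallest valid adjustment set.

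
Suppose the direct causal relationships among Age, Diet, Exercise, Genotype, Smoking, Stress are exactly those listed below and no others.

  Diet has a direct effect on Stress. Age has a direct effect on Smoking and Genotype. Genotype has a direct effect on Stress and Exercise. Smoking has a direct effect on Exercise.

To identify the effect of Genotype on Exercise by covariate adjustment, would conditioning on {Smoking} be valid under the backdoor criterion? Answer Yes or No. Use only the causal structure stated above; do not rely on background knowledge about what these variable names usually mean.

Yes

Backdoor paths from Genotype to Exercise (paths whose first edge points into Genotype):
  P1: Genotype <- Age -> Smoking -> Exercise
Condition 1 (no descendant of Genotype in the set): holds — descendants of Genotype are {Exercise, Stress}; none are in {Smoking}.
Condition 2 (every backdoor path blocked by {Smoking}):
  P1: blocked at chain node Smoking ∈ conditioning set.
{Smoking} satisfies the backdoor criterion.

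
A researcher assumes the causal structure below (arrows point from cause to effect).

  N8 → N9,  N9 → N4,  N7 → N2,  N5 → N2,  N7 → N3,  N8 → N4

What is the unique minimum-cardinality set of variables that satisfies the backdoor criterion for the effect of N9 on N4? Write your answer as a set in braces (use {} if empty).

Variables eligible for adjustment (non-descendants of N9, excluding N9 and N4): {N2, N3, N5, N7, N8}.
Backdoor paths from N9 to N4:
  P1: N9 <- N8 -> N4
The empty set is not sufficient: P1 (N9 <- N8 -> N4) has no collider blocking it and no conditioned non-collider, so it is open.
Try {N8}:
  P1: blocked at fork node N8 ∈ conditioning set.
{N8} contains no descendant of N9 and blocks every backdoor path.
No other singleton works — e.g. {N7} leaves P1 open — so {N8} is the unique smallest valid adjustment set.

{N8}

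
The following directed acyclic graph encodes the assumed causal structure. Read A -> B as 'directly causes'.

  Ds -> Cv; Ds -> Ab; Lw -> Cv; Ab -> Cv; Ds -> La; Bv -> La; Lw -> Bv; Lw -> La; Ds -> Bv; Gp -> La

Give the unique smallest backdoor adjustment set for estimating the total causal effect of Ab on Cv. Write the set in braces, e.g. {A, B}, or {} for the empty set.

{Ds}

Variables eligible for adjustment (non-descendants of Ab, excluding Ab and Cv): {Bv, Ds, Gp, La, Lw}.
Backdoor paths from Ab to Cv:
  P1: Ab <- Ds -> Bv <- Lw -> Cv
  P2: Ab <- Ds -> Bv -> La <- Lw -> Cv
  P3: Ab <- Ds -> La <- Lw -> Cv
  P4: Ab <- Ds -> La <- Bv <- Lw -> Cv
  P5: Ab <- Ds -> Cv
The empty set is not sufficient: P5 (Ab <- Ds -> Cv) has no collider blocking it and no conditioned non-collider, so it is open.
Try {Ds}:
  P1: blocked at fork node Ds ∈ conditioning set.
  P2: blocked at fork node Ds ∈ conditioning set.
  P3: blocked at fork node Ds ∈ conditioning set.
  P4: blocked at fork node Ds ∈ conditioning set.
  P5: blocked at fork node Ds ∈ conditioning set.
{Ds} contains no descendant of Ab and blocks every backdoor path.
No other singleton works — e.g. {Lw} leaves P5 open — so {Ds} is the unique smallest valid adjustment set.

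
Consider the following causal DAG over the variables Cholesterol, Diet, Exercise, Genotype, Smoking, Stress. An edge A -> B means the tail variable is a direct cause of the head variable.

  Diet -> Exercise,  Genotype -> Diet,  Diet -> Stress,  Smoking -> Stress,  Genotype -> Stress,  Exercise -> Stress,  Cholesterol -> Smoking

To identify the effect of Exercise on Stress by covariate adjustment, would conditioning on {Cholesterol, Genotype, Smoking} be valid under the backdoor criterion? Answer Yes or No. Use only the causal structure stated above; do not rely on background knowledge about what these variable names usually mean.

Backdoor paths from Exercise to Stress (paths whose first edge points into Exercise):
  P1: Exercise <- Diet <- Genotype -> Stress
  P2: Exercise <- Diet -> Stress
Condition 1 (no descendant of Exercise in the set): holds — descendants of Exercise are {Stress}; none are in {Cholesterol, Genotype, Smoking}.
Condition 2 (every backdoor path blocked by {Cholesterol, Genotype, Smoking}):
  P1: blocked at fork node Genotype ∈ conditioning set.
  P2: open — no interior node is in the conditioning set.
{Cholesterol, Genotype, Smoking} does not satisfy the backdoor criterion.

No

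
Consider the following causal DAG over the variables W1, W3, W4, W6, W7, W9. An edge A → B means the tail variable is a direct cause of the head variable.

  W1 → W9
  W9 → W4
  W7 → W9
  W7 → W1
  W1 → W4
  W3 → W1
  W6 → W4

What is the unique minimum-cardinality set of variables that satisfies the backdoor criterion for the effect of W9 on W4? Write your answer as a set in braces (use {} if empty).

Variables eligible for adjustment (non-descendants of W9, excluding W9 and W4): {W1, W3, W6, W7}.
Backdoor paths from W9 to W4:
  P1: W9 <- W7 -> W1 -> W4
  P2: W9 <- W1 -> W4
The empty set is not sufficient: P1 (W9 <- W7 -> W1 -> W4) has no collider blocking it and no conditioned non-collider, so it is open.
Try {W1}:
  P1: blocked at chain node W1 ∈ conditioning set.
  P2: blocked at fork node W1 ∈ conditioning set.
{W1} contains no descendant of W9 and blocks every backdoor path.
No other singleton works — e.g. {W7} leaves P2 open — so {W1} is the unique smallest valid adjustment set.

{W1}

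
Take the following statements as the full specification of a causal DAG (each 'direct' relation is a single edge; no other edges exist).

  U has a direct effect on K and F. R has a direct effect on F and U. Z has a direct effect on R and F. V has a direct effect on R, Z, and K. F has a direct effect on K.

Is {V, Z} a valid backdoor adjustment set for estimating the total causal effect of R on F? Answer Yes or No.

Yes

Backdoor paths from R to F (paths whose first edge points into R):
  P1: R <- V -> Z -> F
  P2: R <- V -> K <- U -> F
  P3: R <- V -> K <- F
  P4: R <- Z <- V -> K <- U -> F
  P5: R <- Z <- V -> K <- F
  P6: R <- Z -> F
Condition 1 (no descendant of R in the set): holds — descendants of R are {F, K, U}; none are in {V, Z}.
Condition 2 (every backdoor path blocked by {V, Z}):
  P1: blocked at fork node V ∈ conditioning set.
  P2: blocked at fork node V ∈ conditioning set.
  P3: blocked at fork node V ∈ conditioning set.
  P4: blocked at chain node Z ∈ conditioning set.
  P5: blocked at chain node Z ∈ conditioning set.
  P6: blocked at fork node Z ∈ conditioning set.
{V, Z} satisfies the backdoor criterion.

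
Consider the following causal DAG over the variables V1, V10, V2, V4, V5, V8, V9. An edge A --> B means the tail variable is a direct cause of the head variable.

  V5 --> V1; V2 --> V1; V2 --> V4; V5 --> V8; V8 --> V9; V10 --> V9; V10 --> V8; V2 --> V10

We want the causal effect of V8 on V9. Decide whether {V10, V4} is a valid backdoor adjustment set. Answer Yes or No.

Backdoor paths from V8 to V9 (paths whose first edge points into V8):
  P1: V8 <- V5 -> V1 <- V2 -> V10 -> V9
  P2: V8 <- V10 -> V9
Condition 1 (no descendant of V8 in the set): holds — descendants of V8 are {V9}; none are in {V10, V4}.
Condition 2 (every backdoor path blocked by {V10, V4}):
  P1: blocked at collider V1 (neither it nor any descendant is in the conditioning set).
  P2: blocked at fork node V10 ∈ conditioning set.
{V10, V4} satisfies the backdoor criterion.

Yes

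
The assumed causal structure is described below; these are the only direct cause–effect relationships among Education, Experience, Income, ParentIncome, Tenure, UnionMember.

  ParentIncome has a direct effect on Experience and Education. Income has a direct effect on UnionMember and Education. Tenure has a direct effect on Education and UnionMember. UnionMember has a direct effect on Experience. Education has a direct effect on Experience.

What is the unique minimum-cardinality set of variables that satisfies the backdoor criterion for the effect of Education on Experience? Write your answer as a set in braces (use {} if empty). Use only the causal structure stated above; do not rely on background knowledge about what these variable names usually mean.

Variables eligible for adjustment (non-descendants of Education, excluding Education and Experience): {Income, ParentIncome, Tenure, UnionMember}.
Backdoor paths from Education to Experience:
  P1: Education <- Income -> UnionMember -> Experience
  P2: Education <- ParentIncome -> Experience
  P3: Education <- Tenure -> UnionMember -> Experience
The empty set is not sufficient: P1 (Education <- Income -> UnionMember -> Experience) has no collider blocking it and no conditioned non-collider, so it is open.
Try {ParentIncome, UnionMember}:
  P1: blocked at chain node UnionMember ∈ conditioning set.
  P2: blocked at fork node ParentIncome ∈ conditioning set.
  P3: blocked at chain node UnionMember ∈ conditioning set.
{ParentIncome, UnionMember} contains no descendant of Education and blocks every backdoor path.
Every element of {ParentIncome, UnionMember} is needed (dropping ParentIncome leaves P2 open; dropping UnionMember leaves P1 open), so no proper subset is valid.
Among all size-2 subsets of the eligible variables, only {ParentIncome, UnionMember} blocks every backdoor path, so it is the unique smallest valid adjustment set.

{ParentIncome, UnionMember}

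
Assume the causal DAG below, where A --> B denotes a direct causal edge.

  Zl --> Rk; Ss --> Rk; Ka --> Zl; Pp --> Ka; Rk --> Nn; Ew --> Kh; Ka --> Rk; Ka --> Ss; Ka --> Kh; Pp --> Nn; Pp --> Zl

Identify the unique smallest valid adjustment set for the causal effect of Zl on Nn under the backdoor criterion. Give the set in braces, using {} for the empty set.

Variables eligible for adjustment (non-descendants of Zl, excluding Zl and Nn): {Ew, Ka, Kh, Pp, Ss}.
Backdoor paths from Zl to Nn:
  P1: Zl <- Pp -> Ka -> Ss -> Rk -> Nn
  P2: Zl <- Pp -> Ka -> Rk -> Nn
  P3: Zl <- Pp -> Nn
  P4: Zl <- Ka <- Pp -> Nn
  P5: Zl <- Ka -> Ss -> Rk -> Nn
  P6: Zl <- Ka -> Rk -> Nn
The empty set is not sufficient: P1 (Zl <- Pp -> Ka -> Ss -> Rk -> Nn) has no collider blocking it and no conditioned non-collider, so it is open.
Try {Ka, Pp}:
  P1: blocked at fork node Pp ∈ conditioning set.
  P2: blocked at fork node Pp ∈ conditioning set.
  P3: blocked at fork node Pp ∈ conditioning set.
  P4: blocked at chain node Ka ∈ conditioning set.
  P5: blocked at fork node Ka ∈ conditioning set.
  P6: blocked at fork node Ka ∈ conditioning set.
{Ka, Pp} contains no descendant of Zl and blocks every backdoor path.
Every element of {Ka, Pp} is needed (dropping Ka leaves P5 open; dropping Pp leaves P3 open), so no proper subset is valid.
Among all size-2 subsets of the eligible variables, only {Ka, Pp} blocks every backdoor path, so it is the unique smallest valid adjustment set.

{Ka, Pp}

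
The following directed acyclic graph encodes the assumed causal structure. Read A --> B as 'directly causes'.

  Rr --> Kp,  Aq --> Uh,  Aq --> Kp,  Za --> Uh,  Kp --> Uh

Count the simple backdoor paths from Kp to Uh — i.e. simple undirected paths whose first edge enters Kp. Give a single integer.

A backdoor path from Kp to Uh is any simple undirected path whose first edge points into Kp (i.e. leaves Kp via a parent).
Parents of Kp: {Aq, Rr}.
Enumerating:
  P1: Kp <- Aq -> Uh
That exhausts the simple backdoor paths. Count: 1.

1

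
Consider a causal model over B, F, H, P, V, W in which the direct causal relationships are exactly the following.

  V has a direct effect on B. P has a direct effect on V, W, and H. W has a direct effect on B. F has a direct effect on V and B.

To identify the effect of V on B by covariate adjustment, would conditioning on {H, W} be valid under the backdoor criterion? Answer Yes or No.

No

Backdoor paths from V to B (paths whose first edge points into V):
  P1: V <- P -> W -> B
  P2: V <- F -> B
Condition 1 (no descendant of V in the set): holds — descendants of V are {B}; none are in {H, W}.
Condition 2 (every backdoor path blocked by {H, W}):
  P1: blocked at chain node W ∈ conditioning set.
  P2: open — no interior node is in the conditioning set.
{H, W} does not satisfy the backdoor criterion.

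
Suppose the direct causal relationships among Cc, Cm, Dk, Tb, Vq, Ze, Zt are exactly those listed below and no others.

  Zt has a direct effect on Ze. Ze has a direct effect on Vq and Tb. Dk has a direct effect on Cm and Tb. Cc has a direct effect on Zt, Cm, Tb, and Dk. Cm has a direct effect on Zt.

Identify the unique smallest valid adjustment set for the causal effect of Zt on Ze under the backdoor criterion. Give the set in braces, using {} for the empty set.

Variables eligible for adjustment (non-descendants of Zt, excluding Zt and Ze): {Cc, Cm, Dk}.
Backdoor paths from Zt to Ze:
  P1: Zt <- Cc -> Dk -> Tb <- Ze
  P2: Zt <- Cc -> Cm <- Dk -> Tb <- Ze
  P3: Zt <- Cc -> Tb <- Ze
  P4: Zt <- Cm <- Cc -> Dk -> Tb <- Ze
  P5: Zt <- Cm <- Cc -> Tb <- Ze
  P6: Zt <- Cm <- Dk <- Cc -> Tb <- Ze
  P7: Zt <- Cm <- Dk -> Tb <- Ze
Each backdoor path contains an unconditioned collider, so every path is already blocked with the empty conditioning set:
  P1: blocked at collider Tb (neither it nor any descendant is in the conditioning set).
  P2: blocked at collider Cm (neither it nor any descendant is in the conditioning set).
  P3: blocked at collider Tb (neither it nor any descendant is in the conditioning set).
  P4: blocked at collider Tb (neither it nor any descendant is in the conditioning set).
  P5: blocked at collider Tb (neither it nor any descendant is in the conditioning set).
  P6: blocked at collider Tb (neither it nor any descendant is in the conditioning set).
  P7: blocked at collider Tb (neither it nor any descendant is in the conditioning set).
The empty set is therefore the unique smallest valid set.

{}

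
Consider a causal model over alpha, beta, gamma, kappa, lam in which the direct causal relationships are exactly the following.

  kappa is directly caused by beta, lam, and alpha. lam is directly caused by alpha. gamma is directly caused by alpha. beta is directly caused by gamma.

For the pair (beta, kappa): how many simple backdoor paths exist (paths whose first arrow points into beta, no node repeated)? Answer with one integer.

A backdoor path from beta to kappa is any simple undirected path whose first edge points into beta (i.e. leaves beta via a parent).
Parents of beta: {gamma}.
Enumerating:
  P1: beta <- gamma <- alpha -> lam -> kappa
  P2: beta <- gamma <- alpha -> kappa
That exhausts the simple backdoor paths. Count: 2.

2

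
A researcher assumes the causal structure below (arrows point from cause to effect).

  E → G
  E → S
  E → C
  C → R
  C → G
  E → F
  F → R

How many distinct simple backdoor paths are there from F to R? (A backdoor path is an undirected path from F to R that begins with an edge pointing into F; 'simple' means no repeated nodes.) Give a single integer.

A backdoor path from F to R is any simple undirected path whose first edge points into F (i.e. leaves F via a parent).
Parents of F: {E}.
Enumerating:
  P1: F <- E -> C -> R
  P2: F <- E -> G <- C -> R
That exhausts the simple backdoor paths. Count: 2.

2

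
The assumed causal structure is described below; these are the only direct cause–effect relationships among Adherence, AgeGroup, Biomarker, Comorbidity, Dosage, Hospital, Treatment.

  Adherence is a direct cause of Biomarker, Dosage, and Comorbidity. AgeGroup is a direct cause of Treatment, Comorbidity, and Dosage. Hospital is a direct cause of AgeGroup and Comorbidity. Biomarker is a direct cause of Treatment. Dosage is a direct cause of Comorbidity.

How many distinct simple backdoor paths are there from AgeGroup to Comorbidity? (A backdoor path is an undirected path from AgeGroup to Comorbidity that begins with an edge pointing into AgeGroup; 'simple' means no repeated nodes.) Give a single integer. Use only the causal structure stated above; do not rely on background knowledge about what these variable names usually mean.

1

A backdoor path from AgeGroup to Comorbidity is any simple undirected path whose first edge points into AgeGroup (i.e. leaves AgeGroup via a parent).
Parents of AgeGroup: {Hospital}.
Enumerating:
  P1: AgeGroup <- Hospital -> Comorbidity
That exhausts the simple backdoor paths. Count: 1.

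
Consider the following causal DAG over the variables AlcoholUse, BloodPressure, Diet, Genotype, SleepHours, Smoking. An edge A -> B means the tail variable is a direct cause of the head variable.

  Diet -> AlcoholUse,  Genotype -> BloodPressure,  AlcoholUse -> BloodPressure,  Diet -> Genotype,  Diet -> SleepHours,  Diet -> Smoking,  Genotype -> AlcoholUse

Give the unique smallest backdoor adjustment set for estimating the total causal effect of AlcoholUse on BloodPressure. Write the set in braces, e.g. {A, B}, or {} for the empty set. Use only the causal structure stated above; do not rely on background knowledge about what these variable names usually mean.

Variables eligible for adjustment (non-descendants of AlcoholUse, excluding AlcoholUse and BloodPressure): {Diet, Genotype, SleepHours, Smoking}.
Backdoor paths from AlcoholUse to BloodPressure:
  P1: AlcoholUse <- Diet -> Genotype -> BloodPressure
  P2: AlcoholUse <- Genotype -> BloodPressure
The empty set is not sufficient: P1 (AlcoholUse <- Diet -> Genotype -> BloodPressure) has no collider blocking it and no conditioned non-collider, so it is open.
Try {Genotype}:
  P1: blocked at chain node Genotype ∈ conditioning set.
  P2: blocked at fork node Genotype ∈ conditioning set.
{Genotype} contains no descendant of AlcoholUse and blocks every backdoor path.
No other singleton works — e.g. {Diet} leaves P2 open — so {Genotype} is the unique smallest valid adjustment set.

{Genotype}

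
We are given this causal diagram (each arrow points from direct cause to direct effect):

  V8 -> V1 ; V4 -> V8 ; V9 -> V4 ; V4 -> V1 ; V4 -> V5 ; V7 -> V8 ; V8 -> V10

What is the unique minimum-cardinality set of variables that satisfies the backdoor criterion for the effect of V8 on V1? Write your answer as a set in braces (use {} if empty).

{V4}

Variables eligible for adjustment (non-descendants of V8, excluding V8 and V1): {V4, V5, V7, V9}.
Backdoor paths from V8 to V1:
  P1: V8 <- V4 -> V1
The empty set is not sufficient: P1 (V8 <- V4 -> V1) has no collider blocking it and no conditioned non-collider, so it is open.
Try {V4}:
  P1: blocked at fork node V4 ∈ conditioning set.
{V4} contains no descendant of V8 and blocks every backdoor path.
No other singleton works — e.g. {V9} leaves P1 open — so {V4} is the unique smallest valid adjustment set.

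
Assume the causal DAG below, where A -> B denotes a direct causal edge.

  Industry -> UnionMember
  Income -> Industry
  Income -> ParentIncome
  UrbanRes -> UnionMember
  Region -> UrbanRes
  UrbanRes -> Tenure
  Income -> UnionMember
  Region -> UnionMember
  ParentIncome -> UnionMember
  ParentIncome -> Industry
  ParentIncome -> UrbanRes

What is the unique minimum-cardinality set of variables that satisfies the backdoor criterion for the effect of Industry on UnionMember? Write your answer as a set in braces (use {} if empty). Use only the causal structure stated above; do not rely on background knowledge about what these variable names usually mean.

{Income, ParentIncome}

Variables eligible for adjustment (non-descendants of Industry, excluding Industry and UnionMember): {Income, ParentIncome, Region, Tenure, UrbanRes}.
Backdoor paths from Industry to UnionMember:
  P1: Industry <- Income -> ParentIncome -> UrbanRes <- Region -> UnionMember
  P2: Industry <- Income -> ParentIncome -> UrbanRes -> UnionMember
  P3: Industry <- Income -> ParentIncome -> UnionMember
  P4: Industry <- Income -> UnionMember
  P5: Industry <- ParentIncome <- Income -> UnionMember
  P6: Industry <- ParentIncome -> UrbanRes <- Region -> UnionMember
  P7: Industry <- ParentIncome -> UrbanRes -> UnionMember
  P8: Industry <- ParentIncome -> UnionMember
The empty set is not sufficient: P2 (Industry <- Income -> ParentIncome -> UrbanRes -> UnionMember) has no collider blocking it and no conditioned non-collider, so it is open.
Try {Income, ParentIncome}:
  P1: blocked at fork node Income ∈ conditioning set.
  P2: blocked at fork node Income ∈ conditioning set.
  P3: blocked at fork node Income ∈ conditioning set.
  P4: blocked at fork node Income ∈ conditioning set.
  P5: blocked at chain node ParentIncome ∈ conditioning set.
  P6: blocked at fork node ParentIncome ∈ conditioning set.
  P7: blocked at fork node ParentIncome ∈ conditioning set.
  P8: blocked at fork node ParentIncome ∈ conditioning set.
{Income, ParentIncome} contains no descendant of Industry and blocks every backdoor path.
Every element of {Income, ParentIncome} is needed (dropping Income leaves P4 open; dropping ParentIncome leaves P7 open), so no proper subset is valid.
Among all size-2 subsets of the eligible variables, only {Income, ParentIncome} blocks every backdoor path, so it is the unique smallest valid adjustment set.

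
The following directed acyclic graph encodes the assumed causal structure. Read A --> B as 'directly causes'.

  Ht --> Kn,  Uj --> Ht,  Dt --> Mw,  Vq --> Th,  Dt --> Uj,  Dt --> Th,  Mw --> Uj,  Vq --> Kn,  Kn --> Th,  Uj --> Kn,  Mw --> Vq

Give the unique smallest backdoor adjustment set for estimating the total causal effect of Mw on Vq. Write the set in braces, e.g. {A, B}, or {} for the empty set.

{}

Variables eligible for adjustment (non-descendants of Mw, excluding Mw and Vq): {Dt}.
Backdoor paths from Mw to Vq:
  P1: Mw <- Dt -> Uj -> Ht -> Kn <- Vq
  P2: Mw <- Dt -> Uj -> Ht -> Kn -> Th <- Vq
  P3: Mw <- Dt -> Uj -> Kn <- Vq
  P4: Mw <- Dt -> Uj -> Kn -> Th <- Vq
  P5: Mw <- Dt -> Th <- Vq
  P6: Mw <- Dt -> Th <- Kn <- Vq
Each backdoor path contains an unconditioned collider, so every path is already blocked with the empty conditioning set:
  P1: blocked at collider Kn (neither it nor any descendant is in the conditioning set).
  P2: blocked at collider Th (neither it nor any descendant is in the conditioning set).
  P3: blocked at collider Kn (neither it nor any descendant is in the conditioning set).
  P4: blocked at collider Th (neither it nor any descendant is in the conditioning set).
  P5: blocked at collider Th (neither it nor any descendant is in the conditioning set).
  P6: blocked at collider Th (neither it nor any descendant is in the conditioning set).
The empty set is therefore the unique smallest valid set.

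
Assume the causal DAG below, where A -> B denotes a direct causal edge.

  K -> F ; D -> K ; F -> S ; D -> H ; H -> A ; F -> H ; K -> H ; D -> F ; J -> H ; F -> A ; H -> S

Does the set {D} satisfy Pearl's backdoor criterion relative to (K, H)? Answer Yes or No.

Backdoor paths from K to H (paths whose first edge points into K):
  P1: K <- D -> F -> H
  P2: K <- D -> F -> S <- H
  P3: K <- D -> F -> A <- H
  P4: K <- D -> H
Condition 1 (no descendant of K in the set): holds — descendants of K are {A, F, H, S}; none are in {D}.
Condition 2 (every backdoor path blocked by {D}):
  P1: blocked at fork node D ∈ conditioning set.
  P2: blocked at fork node D ∈ conditioning set.
  P3: blocked at fork node D ∈ conditioning set.
  P4: blocked at fork node D ∈ conditioning set.
{D} satisfies the backdoor criterion.

Yes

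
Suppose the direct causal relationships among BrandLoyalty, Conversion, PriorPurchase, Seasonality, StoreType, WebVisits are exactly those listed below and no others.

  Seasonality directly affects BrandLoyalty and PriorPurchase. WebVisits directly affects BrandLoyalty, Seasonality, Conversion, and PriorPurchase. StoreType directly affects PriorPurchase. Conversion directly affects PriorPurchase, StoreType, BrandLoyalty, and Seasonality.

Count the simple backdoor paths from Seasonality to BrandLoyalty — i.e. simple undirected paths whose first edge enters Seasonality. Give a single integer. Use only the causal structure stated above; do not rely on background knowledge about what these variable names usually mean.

A backdoor path from Seasonality to BrandLoyalty is any simple undirected path whose first edge points into Seasonality (i.e. leaves Seasonality via a parent).
Parents of Seasonality: {Conversion, WebVisits}.
Enumerating:
  P1: Seasonality <- WebVisits -> Conversion -> BrandLoyalty
  P2: Seasonality <- WebVisits -> PriorPurchase <- Conversion -> BrandLoyalty
  P3: Seasonality <- WebVisits -> PriorPurchase <- StoreType <- Conversion -> BrandLoyalty
  P4: Seasonality <- WebVisits -> BrandLoyalty
  P5: Seasonality <- Conversion <- WebVisits -> BrandLoyalty
  P6: Seasonality <- Conversion -> StoreType -> PriorPurchase <- WebVisits -> BrandLoyalty
  P7: Seasonality <- Conversion -> PriorPurchase <- WebVisits -> BrandLoyalty
  P8: Seasonality <- Conversion -> BrandLoyalty
That exhausts the simple backdoor paths. Count: 8.

8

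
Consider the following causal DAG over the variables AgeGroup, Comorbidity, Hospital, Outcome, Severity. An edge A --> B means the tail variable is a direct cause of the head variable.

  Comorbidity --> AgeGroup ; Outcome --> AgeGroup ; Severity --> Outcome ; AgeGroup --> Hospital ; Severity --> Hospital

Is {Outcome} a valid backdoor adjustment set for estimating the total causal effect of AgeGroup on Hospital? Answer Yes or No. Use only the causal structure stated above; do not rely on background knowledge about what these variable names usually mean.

Backdoor paths from AgeGroup to Hospital (paths whose first edge points into AgeGroup):
  P1: AgeGroup <- Outcome <- Severity -> Hospital
Condition 1 (no descendant of AgeGroup in the set): holds — descendants of AgeGroup are {Hospital}; none are in {Outcome}.
Condition 2 (every backdoor path blocked by {Outcome}):
  P1: blocked at chain node Outcome ∈ conditioning set.
{Outcome} satisfies the backdoor criterion.

Yes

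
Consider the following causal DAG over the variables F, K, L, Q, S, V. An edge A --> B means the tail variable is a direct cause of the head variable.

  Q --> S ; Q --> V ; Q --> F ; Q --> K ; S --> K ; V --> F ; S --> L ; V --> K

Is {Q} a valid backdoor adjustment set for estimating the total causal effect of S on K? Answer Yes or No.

Yes

Backdoor paths from S to K (paths whose first edge points into S):
  P1: S <- Q -> V -> K
  P2: S <- Q -> F <- V -> K
  P3: S <- Q -> K
Condition 1 (no descendant of S in the set): holds — descendants of S are {K, L}; none are in {Q}.
Condition 2 (every backdoor path blocked by {Q}):
  P1: blocked at fork node Q ∈ conditioning set.
  P2: blocked at fork node Q ∈ conditioning set.
  P3: blocked at fork node Q ∈ conditioning set.
{Q} satisfies the backdoor criterion.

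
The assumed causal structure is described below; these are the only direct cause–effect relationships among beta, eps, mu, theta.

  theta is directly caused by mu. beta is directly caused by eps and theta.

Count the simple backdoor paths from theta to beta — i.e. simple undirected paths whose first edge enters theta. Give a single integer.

0

A backdoor path from theta to beta is any simple undirected path whose first edge points into theta (i.e. leaves theta via a parent).
Parents of theta: {mu}.
No simple path from any parent of theta reaches beta without revisiting theta, so there are no backdoor paths.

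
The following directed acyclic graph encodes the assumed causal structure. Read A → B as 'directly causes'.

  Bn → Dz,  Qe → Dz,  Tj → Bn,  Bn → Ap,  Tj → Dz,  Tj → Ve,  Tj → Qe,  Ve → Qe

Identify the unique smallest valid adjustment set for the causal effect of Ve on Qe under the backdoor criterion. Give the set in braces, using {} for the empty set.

Variables eligible for adjustment (non-descendants of Ve, excluding Ve and Qe): {Ap, Bn, Tj}.
Backdoor paths from Ve to Qe:
  P1: Ve <- Tj -> Bn -> Dz <- Qe
  P2: Ve <- Tj -> Qe
  P3: Ve <- Tj -> Dz <- Qe
The empty set is not sufficient: P2 (Ve <- Tj -> Qe) has no collider blocking it and no conditioned non-collider, so it is open.
Try {Tj}:
  P1: blocked at fork node Tj ∈ conditioning set.
  P2: blocked at fork node Tj ∈ conditioning set.
  P3: blocked at fork node Tj ∈ conditioning set.
{Tj} contains no descendant of Ve and blocks every backdoor path.
No other singleton works — e.g. {Bn} leaves P2 open — so {Tj} is the unique smallest valid adjustment set.

{Tj}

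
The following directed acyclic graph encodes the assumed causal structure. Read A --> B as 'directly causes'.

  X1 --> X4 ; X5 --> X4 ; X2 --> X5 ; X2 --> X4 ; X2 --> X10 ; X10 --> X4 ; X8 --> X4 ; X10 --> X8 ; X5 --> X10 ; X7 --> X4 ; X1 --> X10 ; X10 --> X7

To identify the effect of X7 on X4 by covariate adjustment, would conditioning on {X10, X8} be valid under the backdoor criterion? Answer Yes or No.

Yes

Backdoor paths from X7 to X4 (paths whose first edge points into X7):
  P1: X7 <- X10 <- X1 -> X4
  P2: X7 <- X10 <- X2 -> X5 -> X4
  P3: X7 <- X10 <- X2 -> X4
  P4: X7 <- X10 <- X5 <- X2 -> X4
  P5: X7 <- X10 <- X5 -> X4
  P6: X7 <- X10 -> X8 -> X4
  P7: X7 <- X10 -> X4
Condition 1 (no descendant of X7 in the set): holds — descendants of X7 are {X4}; none are in {X10, X8}.
Condition 2 (every backdoor path blocked by {X10, X8}):
  P1: blocked at chain node X10 ∈ conditioning set.
  P2: blocked at chain node X10 ∈ conditioning set.
  P3: blocked at chain node X10 ∈ conditioning set.
  P4: blocked at chain node X10 ∈ conditioning set.
  P5: blocked at chain node X10 ∈ conditioning set.
  P6: blocked at fork node X10 ∈ conditioning set.
  P7: blocked at fork node X10 ∈ conditioning set.
{X10, X8} satisfies the backdoor criterion.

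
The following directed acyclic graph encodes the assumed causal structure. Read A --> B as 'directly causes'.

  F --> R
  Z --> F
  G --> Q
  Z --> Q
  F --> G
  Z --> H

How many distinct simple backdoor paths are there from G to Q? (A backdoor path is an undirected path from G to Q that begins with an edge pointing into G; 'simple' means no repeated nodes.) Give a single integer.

A backdoor path from G to Q is any simple undirected path whose first edge points into G (i.e. leaves G via a parent).
Parents of G: {F}.
Enumerating:
  P1: G <- F <- Z -> Q
That exhausts the simple backdoor paths. Count: 1.

1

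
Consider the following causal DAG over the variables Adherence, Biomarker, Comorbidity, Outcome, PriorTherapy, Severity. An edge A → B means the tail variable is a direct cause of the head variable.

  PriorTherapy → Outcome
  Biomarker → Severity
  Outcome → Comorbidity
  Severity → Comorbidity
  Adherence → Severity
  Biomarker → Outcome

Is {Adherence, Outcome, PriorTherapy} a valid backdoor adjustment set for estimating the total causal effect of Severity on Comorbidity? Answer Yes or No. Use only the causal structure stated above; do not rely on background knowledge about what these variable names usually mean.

Backdoor paths from Severity to Comorbidity (paths whose first edge points into Severity):
  P1: Severity <- Biomarker -> Outcome -> Comorbidity
Condition 1 (no descendant of Severity in the set): holds — descendants of Severity are {Comorbidity}; none are in {Adherence, Outcome, PriorTherapy}.
Condition 2 (every backdoor path blocked by {Adherence, Outcome, PriorTherapy}):
  P1: blocked at chain node Outcome ∈ conditioning set.
{Adherence, Outcome, PriorTherapy} satisfies the backdoor criterion.

Yes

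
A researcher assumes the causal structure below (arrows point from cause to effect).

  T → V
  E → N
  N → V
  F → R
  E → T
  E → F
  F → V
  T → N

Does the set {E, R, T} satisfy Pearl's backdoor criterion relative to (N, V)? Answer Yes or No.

Backdoor paths from N to V (paths whose first edge points into N):
  P1: N <- E -> F -> V
  P2: N <- E -> T -> V
  P3: N <- T <- E -> F -> V
  P4: N <- T -> V
Condition 1 (no descendant of N in the set): holds — descendants of N are {V}; none are in {E, R, T}.
Condition 2 (every backdoor path blocked by {E, R, T}):
  P1: blocked at fork node E ∈ conditioning set.
  P2: blocked at fork node E ∈ conditioning set.
  P3: blocked at chain node T ∈ conditioning set.
  P4: blocked at fork node T ∈ conditioning set.
{E, R, T} satisfies the backdoor criterion.

Yes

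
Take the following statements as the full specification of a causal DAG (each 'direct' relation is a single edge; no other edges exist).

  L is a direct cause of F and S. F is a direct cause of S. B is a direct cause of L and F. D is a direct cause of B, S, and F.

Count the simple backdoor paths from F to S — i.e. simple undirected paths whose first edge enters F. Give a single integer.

A backdoor path from F to S is any simple undirected path whose first edge points into F (i.e. leaves F via a parent).
Parents of F: {B, D, L}.
Enumerating:
  P1: F <- D -> B -> L -> S
  P2: F <- D -> S
  P3: F <- B <- D -> S
  P4: F <- B -> L -> S
  P5: F <- L <- B <- D -> S
  P6: F <- L -> S
That exhausts the simple backdoor paths. Count: 6.

6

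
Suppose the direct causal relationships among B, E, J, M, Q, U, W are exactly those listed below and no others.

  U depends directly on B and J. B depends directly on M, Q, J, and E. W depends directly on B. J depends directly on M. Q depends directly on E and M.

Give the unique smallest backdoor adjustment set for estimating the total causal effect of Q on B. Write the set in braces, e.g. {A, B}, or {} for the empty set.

{E, M}

Variables eligible for adjustment (non-descendants of Q, excluding Q and B): {E, J, M}.
Backdoor paths from Q to B:
  P1: Q <- M -> J -> B
  P2: Q <- M -> J -> U <- B
  P3: Q <- M -> B
  P4: Q <- E -> B
The empty set is not sufficient: P1 (Q <- M -> J -> B) has no collider blocking it and no conditioned non-collider, so it is open.
Try {E, M}:
  P1: blocked at fork node M ∈ conditioning set.
  P2: blocked at fork node M ∈ conditioning set.
  P3: blocked at fork node M ∈ conditioning set.
  P4: blocked at fork node E ∈ conditioning set.
{E, M} contains no descendant of Q and blocks every backdoor path.
Every element of {E, M} is needed (dropping E leaves P4 open; dropping M leaves P1 open), so no proper subset is valid.
Among all size-2 subsets of the eligible variables, only {E, M} blocks every backdoor path, so it is the unique smallest valid adjustment set.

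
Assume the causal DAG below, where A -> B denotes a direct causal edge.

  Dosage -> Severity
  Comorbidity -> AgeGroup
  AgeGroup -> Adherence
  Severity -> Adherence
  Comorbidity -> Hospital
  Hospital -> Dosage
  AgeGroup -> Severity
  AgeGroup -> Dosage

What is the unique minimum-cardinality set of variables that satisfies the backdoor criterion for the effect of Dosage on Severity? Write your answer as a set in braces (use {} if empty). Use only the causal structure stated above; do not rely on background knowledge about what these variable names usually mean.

Variables eligible for adjustment (non-descendants of Dosage, excluding Dosage and Severity): {AgeGroup, Comorbidity, Hospital}.
Backdoor paths from Dosage to Severity:
  P1: Dosage <- AgeGroup -> Severity
  P2: Dosage <- AgeGroup -> Adherence <- Severity
  P3: Dosage <- Hospital <- Comorbidity -> AgeGroup -> Severity
  P4: Dosage <- Hospital <- Comorbidity -> AgeGroup -> Adherence <- Severity
The empty set is not sufficient: P1 (Dosage <- AgeGroup -> Severity) has no collider blocking it and no conditioned non-collider, so it is open.
Try {AgeGroup}:
  P1: blocked at fork node AgeGroup ∈ conditioning set.
  P2: blocked at fork node AgeGroup ∈ conditioning set.
  P3: blocked at chain node AgeGroup ∈ conditioning set.
  P4: blocked at chain node AgeGroup ∈ conditioning set.
{AgeGroup} contains no descendant of Dosage and blocks every backdoor path.
No other singleton works — e.g. {Comorbidity} leaves P1 open — so {AgeGroup} is the unique smallest valid adjustment set.

{AgeGroup}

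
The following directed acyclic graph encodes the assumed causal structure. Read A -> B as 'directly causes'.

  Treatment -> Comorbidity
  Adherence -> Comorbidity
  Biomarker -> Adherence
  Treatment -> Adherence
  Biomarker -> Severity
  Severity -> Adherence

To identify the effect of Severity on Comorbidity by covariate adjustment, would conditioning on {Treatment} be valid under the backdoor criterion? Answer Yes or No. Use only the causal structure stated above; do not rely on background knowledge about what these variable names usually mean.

No

Backdoor paths from Severity to Comorbidity (paths whose first edge points into Severity):
  P1: Severity <- Biomarker -> Adherence <- Treatment -> Comorbidity
  P2: Severity <- Biomarker -> Adherence -> Comorbidity
Condition 1 (no descendant of Severity in the set): holds — descendants of Severity are {Adherence, Comorbidity}; none are in {Treatment}.
Condition 2 (every backdoor path blocked by {Treatment}):
  P1: blocked at collider Adherence (neither it nor any descendant is in the conditioning set).
  P2: open — no interior node is in the conditioning set.
{Treatment} does not satisfy the backdoor criterion.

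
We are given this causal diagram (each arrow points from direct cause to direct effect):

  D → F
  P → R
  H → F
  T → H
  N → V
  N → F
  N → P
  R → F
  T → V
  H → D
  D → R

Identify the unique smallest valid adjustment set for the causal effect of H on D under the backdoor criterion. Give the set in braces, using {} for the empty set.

Variables eligible for adjustment (non-descendants of H, excluding H and D): {N, P, T, V}.
Backdoor paths from H to D:
  P1: H <- T -> V <- N -> P -> R <- D
  P2: H <- T -> V <- N -> P -> R -> F <- D
  P3: H <- T -> V <- N -> F <- D
  P4: H <- T -> V <- N -> F <- R <- D
Each backdoor path contains an unconditioned collider, so every path is already blocked with the empty conditioning set:
  P1: blocked at collider V (neither it nor any descendant is in the conditioning set).
  P2: blocked at collider V (neither it nor any descendant is in the conditioning set).
  P3: blocked at collider V (neither it nor any descendant is in the conditioning set).
  P4: blocked at collider V (neither it nor any descendant is in the conditioning set).
The empty set is therefore the unique smallest valid set.

{}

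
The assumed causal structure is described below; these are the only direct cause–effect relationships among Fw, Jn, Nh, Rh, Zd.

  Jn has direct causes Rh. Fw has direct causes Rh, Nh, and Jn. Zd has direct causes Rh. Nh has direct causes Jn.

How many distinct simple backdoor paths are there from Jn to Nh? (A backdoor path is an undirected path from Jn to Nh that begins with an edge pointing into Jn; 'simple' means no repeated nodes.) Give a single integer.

1

A backdoor path from Jn to Nh is any simple undirected path whose first edge points into Jn (i.e. leaves Jn via a parent).
Parents of Jn: {Rh}.
Enumerating:
  P1: Jn <- Rh -> Fw <- Nh
That exhausts the simple backdoor paths. Count: 1.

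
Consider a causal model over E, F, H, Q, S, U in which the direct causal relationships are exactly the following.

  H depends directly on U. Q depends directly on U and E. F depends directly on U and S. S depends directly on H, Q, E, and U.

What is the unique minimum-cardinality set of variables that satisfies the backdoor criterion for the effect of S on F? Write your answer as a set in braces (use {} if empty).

Variables eligible for adjustment (non-descendants of S, excluding S and F): {E, H, Q, U}.
Backdoor paths from S to F:
  P1: S <- U -> F
  P2: S <- E -> Q <- U -> F
  P3: S <- Q <- U -> F
  P4: S <- H <- U -> F
The empty set is not sufficient: P1 (S <- U -> F) has no collider blocking it and no conditioned non-collider, so it is open.
Try {U}:
  P1: blocked at fork node U ∈ conditioning set.
  P2: blocked at collider Q (neither it nor any descendant is in the conditioning set).
  P3: blocked at fork node U ∈ conditioning set.
  P4: blocked at fork node U ∈ conditioning set.
{U} contains no descendant of S and blocks every backdoor path.
No other singleton works — e.g. {E} leaves P1 open — so {U} is the unique smallest valid adjustment set.

{U}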